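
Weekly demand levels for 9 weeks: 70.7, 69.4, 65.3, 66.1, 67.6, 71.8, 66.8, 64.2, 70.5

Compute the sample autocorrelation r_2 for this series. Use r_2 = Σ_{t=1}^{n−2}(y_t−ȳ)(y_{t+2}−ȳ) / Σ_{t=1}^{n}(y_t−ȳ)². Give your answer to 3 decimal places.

-0.579

Mean ȳ = (70.7 + 69.4 + 65.3 + 66.1 + 67.6 + 71.8 + 66.8 + 64.2 + 70.5)/9 = 68.0444
Σ(y_t−ȳ)(y_{t+2}−ȳ) = (-7.2880) + (-2.6358) + (1.2198) + (-7.3025) + (0.5531) + (-14.4380) + (-3.0558) = -32.9473
Denominator Σ(y_t−ȳ)² = 56.8622
r_2 = -32.9473 / 56.8622 = -0.579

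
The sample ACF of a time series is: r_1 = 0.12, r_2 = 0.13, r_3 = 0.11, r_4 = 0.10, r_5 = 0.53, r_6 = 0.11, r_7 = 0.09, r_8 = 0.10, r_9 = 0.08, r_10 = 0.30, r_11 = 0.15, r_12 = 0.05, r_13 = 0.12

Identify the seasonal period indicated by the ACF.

The largest autocorrelation is r_5 = 0.53, with a weaker echo at lag 10 (0.30); the remaining lags stay at or below 0.15.
The dominant spike at lag 5 indicates a seasonal period of 5.

5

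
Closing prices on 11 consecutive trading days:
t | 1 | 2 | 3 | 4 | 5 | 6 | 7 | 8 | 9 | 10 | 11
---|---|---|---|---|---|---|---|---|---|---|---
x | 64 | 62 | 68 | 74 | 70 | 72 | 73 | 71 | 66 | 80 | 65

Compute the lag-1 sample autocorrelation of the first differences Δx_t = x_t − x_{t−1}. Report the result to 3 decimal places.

-0.512

First differences Δx: -2, 6, 6, -4, 2, 1, -2, -5, 14, -15
Mean of differences = 0.1000
Numerator Σ(Δx_t−Δx̄)(Δx_{t+1}−Δx̄) = -279.8100
Denominator Σ(Δx_t−Δx̄)² = 546.9000
r_1(Δx) = -279.8100 / 546.9000 = -0.512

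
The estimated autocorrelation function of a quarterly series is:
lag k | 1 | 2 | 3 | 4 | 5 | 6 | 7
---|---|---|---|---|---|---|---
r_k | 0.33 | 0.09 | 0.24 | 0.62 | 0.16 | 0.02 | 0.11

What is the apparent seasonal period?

The largest autocorrelation is r_4 = 0.62; the remaining lags stay at or below 0.33. The elevated value at lag 1 (0.33), dropping to 0.09 at lag 2, reflects decaying short-term dependence rather than seasonality.
The dominant spike at lag 4 indicates a seasonal period of 4.

4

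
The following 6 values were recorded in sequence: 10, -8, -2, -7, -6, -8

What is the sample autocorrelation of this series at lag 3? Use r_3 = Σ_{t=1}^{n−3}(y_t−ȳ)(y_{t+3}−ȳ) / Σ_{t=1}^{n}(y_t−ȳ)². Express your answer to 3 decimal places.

Mean ȳ = (10 − 8 − 2 − 7 − 6 − 8)/6 = -3.5000
Deviations from mean: 13.5000, -4.5000, 1.5000, -3.5000, -2.5000, -4.5000
Σ(y_t−ȳ)(y_{t+3}−ȳ) = (-47.2500) + (11.2500) + (-6.7500) = -42.7500
Denominator Σ(y_t−ȳ)² = 243.5000
r_3 = -42.7500 / 243.5000 = -0.176

-0.176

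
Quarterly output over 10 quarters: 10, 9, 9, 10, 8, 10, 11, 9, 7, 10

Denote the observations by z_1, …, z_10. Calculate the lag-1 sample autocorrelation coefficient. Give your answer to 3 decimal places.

-0.198

Mean z̄ = (10 + 9 + 9 + 10 + 8 + 10 + 11 + 9 + 7 + 10)/10 = 9.3000
Numerator Σ_{t=1}^{9}(z_t−z̄)(z_{t+1}−z̄) = -2.3900
Denominator Σ(z_t−z̄)² = 12.1000
r_1 = -2.3900 / 12.1000 = -0.198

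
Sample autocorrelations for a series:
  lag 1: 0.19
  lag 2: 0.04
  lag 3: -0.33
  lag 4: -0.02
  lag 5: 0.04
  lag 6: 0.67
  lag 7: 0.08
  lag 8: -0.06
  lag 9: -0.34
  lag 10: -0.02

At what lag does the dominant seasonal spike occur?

The largest autocorrelation is r_6 = 0.67; the remaining lags stay at or below 0.19.
The dominant spike at lag 6 indicates a seasonal period of 6.

6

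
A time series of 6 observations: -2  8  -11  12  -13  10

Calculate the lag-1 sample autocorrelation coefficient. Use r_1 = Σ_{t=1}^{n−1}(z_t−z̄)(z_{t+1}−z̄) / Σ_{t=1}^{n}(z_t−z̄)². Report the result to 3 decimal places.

Mean z̄ = (-2 + 8 − 11 + 12 − 13 + 10)/6 = 0.6667
Deviations from mean: -2.6667, 7.3333, -11.6667, 11.3333, -13.6667, 9.3333
Σ(z_t−z̄)(z_{t+1}−z̄) = (-19.5556) + (-85.5556) + (-132.2222) + (-154.8889) + (-127.5556) = -519.7778
Denominator Σ(z_t−z̄)² = 599.3333
r_1 = -519.7778 / 599.3333 = -0.867

-0.867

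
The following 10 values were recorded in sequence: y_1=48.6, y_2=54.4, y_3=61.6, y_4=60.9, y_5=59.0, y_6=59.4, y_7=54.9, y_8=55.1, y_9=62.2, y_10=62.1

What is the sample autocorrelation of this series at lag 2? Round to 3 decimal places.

-0.384

Mean ȳ = (48.6 + 54.4 + 61.6 + 60.9 + 59.0 + 59.4 + 54.9 + 55.1 + 62.2 + 62.1)/10 = 57.8200
Numerator Σ_{t=1}^{8}(y_t−ȳ)(y_{t+2}−ȳ) = -68.2328
Denominator Σ(y_t−ȳ)² = 177.7960
r_2 = -68.2328 / 177.7960 = -0.384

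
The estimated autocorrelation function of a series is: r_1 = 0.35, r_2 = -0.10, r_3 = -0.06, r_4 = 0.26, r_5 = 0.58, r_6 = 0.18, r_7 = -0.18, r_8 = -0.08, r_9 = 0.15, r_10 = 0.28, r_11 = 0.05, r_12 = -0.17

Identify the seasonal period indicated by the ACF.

The largest autocorrelation is r_5 = 0.58; the remaining lags stay at or below 0.35.
The dominant spike at lag 5 indicates a seasonal period of 5.

5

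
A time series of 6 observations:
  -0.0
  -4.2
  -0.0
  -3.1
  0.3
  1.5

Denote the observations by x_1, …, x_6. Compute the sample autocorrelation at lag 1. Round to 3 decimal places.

Mean x̄ = (-0.0 − 4.2 − 0.0 − 3.1 + 0.3 + 1.5)/6 = -0.9167
Deviations from mean: 0.9167, -3.2833, 0.9167, -2.1833, 1.2167, 2.4167
Σ(x_t−x̄)(x_{t+1}−x̄) = (-3.0097) + (-3.0097) + (-2.0014) + (-2.6564) + (2.9403) = -7.7369
Denominator Σ(x_t−x̄)² = 24.5483
r_1 = -7.7369 / 24.5483 = -0.315

-0.315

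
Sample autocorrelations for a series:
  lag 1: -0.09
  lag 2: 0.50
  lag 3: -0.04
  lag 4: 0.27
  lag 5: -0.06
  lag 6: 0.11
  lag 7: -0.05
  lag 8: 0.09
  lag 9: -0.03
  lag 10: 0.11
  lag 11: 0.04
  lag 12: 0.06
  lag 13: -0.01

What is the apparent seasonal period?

2

The largest autocorrelation is r_2 = 0.50, with a weaker echo at lag 4 (0.27); the remaining lags stay at or below 0.11.
The dominant spike at lag 2 indicates a seasonal period of 2.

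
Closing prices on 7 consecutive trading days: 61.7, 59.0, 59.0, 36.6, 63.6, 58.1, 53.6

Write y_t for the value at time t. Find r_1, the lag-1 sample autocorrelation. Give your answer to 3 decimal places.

-0.341

Mean ȳ = (61.7 + 59.0 + 59.0 + 36.6 + 63.6 + 58.1 + 53.6)/7 = 55.9429
Deviations from mean: 5.7571, 3.0571, 3.0571, -19.3429, 7.6571, 2.1571, -2.3429
Σ(y_t−ȳ)(y_{t+1}−ȳ) = (17.6004) + (9.3461) + (-59.1339) + (-148.1110) + (16.5176) + (-5.0539) = -168.8347
Denominator Σ(y_t−ȳ)² = 494.7571
r_1 = -168.8347 / 494.7571 = -0.341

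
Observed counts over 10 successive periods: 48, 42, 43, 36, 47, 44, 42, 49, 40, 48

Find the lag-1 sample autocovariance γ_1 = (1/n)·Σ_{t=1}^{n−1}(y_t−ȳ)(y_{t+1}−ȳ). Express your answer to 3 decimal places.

-6.891

Mean ȳ = (48 + 42 + 43 + 36 + 47 + 44 + 42 + 49 + 40 + 48)/10 = 43.9000
Σ_{t=1}^{9}(y_t−ȳ)(y_{t+1}−ȳ) = -68.9100
γ_1 = -68.9100 / 10 = -6.891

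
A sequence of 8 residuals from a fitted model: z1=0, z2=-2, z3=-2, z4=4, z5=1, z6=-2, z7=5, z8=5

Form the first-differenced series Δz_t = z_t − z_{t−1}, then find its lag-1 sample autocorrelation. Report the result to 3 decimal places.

-0.343

First differences Δz: -2, 0, 6, -3, -3, 7, 0
Mean of differences = 0.7143
Numerator Σ(Δz_t−Δz̄)(Δz_{t+1}−Δz̄) = -35.5102
Denominator Σ(Δz_t−Δz̄)² = 103.4286
r_1(Δz) = -35.5102 / 103.4286 = -0.343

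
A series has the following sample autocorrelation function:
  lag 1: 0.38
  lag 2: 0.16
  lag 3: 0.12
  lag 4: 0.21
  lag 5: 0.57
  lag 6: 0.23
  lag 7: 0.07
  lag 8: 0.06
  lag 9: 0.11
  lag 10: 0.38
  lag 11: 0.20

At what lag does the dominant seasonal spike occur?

The largest autocorrelation is r_5 = 0.57; the remaining lags stay at or below 0.38. The elevated value at lag 1 (0.38), dropping to 0.16 at lag 2, reflects decaying short-term dependence rather than seasonality.
The dominant spike at lag 5 indicates a seasonal period of 5.

5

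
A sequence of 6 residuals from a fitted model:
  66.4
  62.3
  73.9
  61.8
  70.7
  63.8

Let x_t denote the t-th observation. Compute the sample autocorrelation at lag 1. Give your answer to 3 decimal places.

-0.808

Mean x̄ = (66.4 + 62.3 + 73.9 + 61.8 + 70.7 + 63.8)/6 = 66.4833
Deviations from mean: -0.0833, -4.1833, 7.4167, -4.6833, 4.2167, -2.6833
Σ(x_t−x̄)(x_{t+1}−x̄) = (0.3486) + (-31.0264) + (-34.7347) + (-19.7481) + (-11.3147) = -96.4753
Denominator Σ(x_t−x̄)² = 119.4283
r_1 = -96.4753 / 119.4283 = -0.808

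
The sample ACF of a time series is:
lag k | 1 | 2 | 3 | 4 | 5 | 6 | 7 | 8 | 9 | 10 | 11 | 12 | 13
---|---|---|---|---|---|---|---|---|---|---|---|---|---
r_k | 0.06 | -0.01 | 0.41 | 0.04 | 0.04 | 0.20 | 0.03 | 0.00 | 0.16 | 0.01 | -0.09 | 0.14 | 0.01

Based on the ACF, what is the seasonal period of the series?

3

The largest autocorrelation is r_3 = 0.41, with weaker echoes at lags 6 (0.20) and 9 (0.16); the remaining lags stay at or below 0.14.
The dominant spike at lag 3 indicates a seasonal period of 3.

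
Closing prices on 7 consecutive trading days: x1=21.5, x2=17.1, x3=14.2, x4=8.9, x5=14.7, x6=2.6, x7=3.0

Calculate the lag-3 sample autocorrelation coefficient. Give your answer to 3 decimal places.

Mean x̄ = (21.5 + 17.1 + 14.2 + 8.9 + 14.7 + 2.6 + 3.0)/7 = 11.7143
Σ(x_t−x̄)(x_{t+3}−x̄) = (-27.5398) + (16.0802) + (-22.6555) + (24.5245) = -9.5906
Denominator Σ(x_t−x̄)² = 306.7886
r_3 = -9.5906 / 306.7886 = -0.031

-0.031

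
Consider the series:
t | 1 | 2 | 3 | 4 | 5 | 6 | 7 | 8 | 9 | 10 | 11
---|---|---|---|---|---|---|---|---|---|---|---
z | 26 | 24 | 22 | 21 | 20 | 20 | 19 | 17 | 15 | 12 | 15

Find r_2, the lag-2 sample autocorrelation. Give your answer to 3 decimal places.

0.367

Mean z̄ = (26 + 24 + 22 + 21 + 20 + 20 + 19 + 17 + 15 + 12 + 15)/11 = 19.1818
Numerator Σ_{t=1}^{9}(z_t−z̄)(z_{t+2}−z̄) = 63.7521
Denominator Σ(z_t−z̄)² = 173.6364
r_2 = 63.7521 / 173.6364 = 0.367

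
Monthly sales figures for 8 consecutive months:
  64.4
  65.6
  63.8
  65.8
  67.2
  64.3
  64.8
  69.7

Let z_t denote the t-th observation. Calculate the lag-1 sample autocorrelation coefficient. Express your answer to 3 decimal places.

-0.158

Mean z̄ = (64.4 + 65.6 + 63.8 + 65.8 + 67.2 + 64.3 + 64.8 + 69.7)/8 = 65.7000
Deviations from mean: -1.3000, -0.1000, -1.9000, 0.1000, 1.5000, -1.4000, -0.9000, 4.0000
Σ(z_t−z̄)(z_{t+1}−z̄) = (0.1300) + (0.1900) + (-0.1900) + (0.1500) + (-2.1000) + (1.2600) + (-3.6000) = -4.1600
Denominator Σ(z_t−z̄)² = 26.3400
r_1 = -4.1600 / 26.3400 = -0.158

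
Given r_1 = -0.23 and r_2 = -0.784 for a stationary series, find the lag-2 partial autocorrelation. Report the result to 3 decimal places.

φ_{22} = (r_2 − r_1²) / (1 − r_1²)
r_1² = (-0.23)² = 0.0529
Numerator = -0.784 − 0.0529 = -0.8369; denominator = 1 − 0.0529 = 0.9471
φ_{22} = -0.8369 / 0.9471 = -0.884

-0.884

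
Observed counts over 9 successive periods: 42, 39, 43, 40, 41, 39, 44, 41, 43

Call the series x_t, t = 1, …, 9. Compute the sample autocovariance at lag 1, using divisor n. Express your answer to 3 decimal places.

-1.568

Mean x̄ = (42 + 39 + 43 + 40 + 41 + 39 + 44 + 41 + 43)/9 = 41.3333
Σ_{t=1}^{8}(x_t−x̄)(x_{t+1}−x̄) = -14.1111
γ_1 = -14.1111 / 9 = -1.568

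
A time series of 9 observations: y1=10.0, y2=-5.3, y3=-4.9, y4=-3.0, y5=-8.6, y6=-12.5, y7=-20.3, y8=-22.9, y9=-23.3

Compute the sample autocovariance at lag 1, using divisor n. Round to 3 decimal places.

54.387

Mean ȳ = (10.0 − 5.3 − 4.9 − 3.0 − 8.6 − 12.5 − 20.3 − 22.9 − 23.3)/9 = -10.0889
Σ_{t=1}^{8}(y_t−ȳ)(y_{t+1}−ȳ) = 489.4854
γ_1 = 489.4854 / 9 = 54.387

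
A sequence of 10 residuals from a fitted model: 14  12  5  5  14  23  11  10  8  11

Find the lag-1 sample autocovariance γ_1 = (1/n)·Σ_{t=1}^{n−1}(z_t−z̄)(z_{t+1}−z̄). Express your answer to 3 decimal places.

5.391

Mean z̄ = (14 + 12 + 5 + 5 + 14 + 23 + 11 + 10 + 8 + 11)/10 = 11.3000
Σ_{t=1}^{9}(z_t−z̄)(z_{t+1}−z̄) = 53.9100
γ_1 = 53.9100 / 10 = 5.391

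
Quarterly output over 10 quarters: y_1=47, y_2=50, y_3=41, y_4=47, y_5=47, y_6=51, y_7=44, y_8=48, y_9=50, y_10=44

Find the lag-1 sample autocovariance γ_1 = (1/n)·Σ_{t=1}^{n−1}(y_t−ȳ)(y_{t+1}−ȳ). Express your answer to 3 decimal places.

Mean ȳ = (47 + 50 + 41 + 47 + 47 + 51 + 44 + 48 + 50 + 44)/10 = 46.9000
Σ_{t=1}^{9}(y_t−ȳ)(y_{t+1}−ȳ) = -38.8100
γ_1 = -38.8100 / 10 = -3.881

-3.881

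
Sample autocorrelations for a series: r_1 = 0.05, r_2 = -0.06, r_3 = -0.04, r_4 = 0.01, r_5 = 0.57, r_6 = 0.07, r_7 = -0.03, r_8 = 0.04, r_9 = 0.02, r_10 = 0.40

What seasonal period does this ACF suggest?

5

The largest autocorrelation is r_5 = 0.57, with a weaker echo at lag 10 (0.40); the remaining lags stay at or below 0.07.
The dominant spike at lag 5 indicates a seasonal period of 5.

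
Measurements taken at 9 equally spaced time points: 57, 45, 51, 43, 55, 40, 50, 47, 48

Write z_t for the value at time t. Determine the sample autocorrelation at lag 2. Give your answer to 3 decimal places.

0.521

Mean z̄ = (57 + 45 + 51 + 43 + 55 + 40 + 50 + 47 + 48)/9 = 48.4444
Σ(z_t−z̄)(z_{t+2}−z̄) = (21.8642) + (18.7531) + (16.7531) + (45.9753) + (10.1975) + (12.1975) + (-0.6914) = 125.0494
Denominator Σ(z_t−z̄)² = 240.2222
r_2 = 125.0494 / 240.2222 = 0.521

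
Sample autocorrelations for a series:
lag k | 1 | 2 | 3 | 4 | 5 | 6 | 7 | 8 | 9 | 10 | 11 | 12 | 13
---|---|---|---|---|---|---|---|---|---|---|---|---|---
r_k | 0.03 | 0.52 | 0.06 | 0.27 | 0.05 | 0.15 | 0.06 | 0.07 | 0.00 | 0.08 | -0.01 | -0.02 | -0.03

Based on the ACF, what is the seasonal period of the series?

2

The largest autocorrelation is r_2 = 0.52, with weaker echoes at lags 4 (0.27) and 6 (0.15); the remaining lags stay at or below 0.08.
The dominant spike at lag 2 indicates a seasonal period of 2.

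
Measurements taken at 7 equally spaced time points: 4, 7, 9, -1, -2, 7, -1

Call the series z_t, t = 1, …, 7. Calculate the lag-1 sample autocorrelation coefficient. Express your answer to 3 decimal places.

Mean z̄ = (4 + 7 + 9 − 1 − 2 + 7 − 1)/7 = 3.2857
Σ(z_t−z̄)(z_{t+1}−z̄) = (2.6531) + (21.2245) + (-24.4898) + (22.6531) + (-19.6327) + (-15.9184) = -13.5102
Denominator Σ(z_t−z̄)² = 125.4286
r_1 = -13.5102 / 125.4286 = -0.108

-0.108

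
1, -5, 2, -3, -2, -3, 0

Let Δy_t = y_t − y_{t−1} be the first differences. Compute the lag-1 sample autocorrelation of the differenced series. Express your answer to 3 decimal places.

-0.709

First differences Δy: -6, 7, -5, 1, -1, 3
Mean of differences = -0.1667
Numerator Σ(Δy_t−Δȳ)(Δy_{t+1}−Δȳ) = -85.6944
Denominator Σ(Δy_t−Δȳ)² = 120.8333
r_1(Δy) = -85.6944 / 120.8333 = -0.709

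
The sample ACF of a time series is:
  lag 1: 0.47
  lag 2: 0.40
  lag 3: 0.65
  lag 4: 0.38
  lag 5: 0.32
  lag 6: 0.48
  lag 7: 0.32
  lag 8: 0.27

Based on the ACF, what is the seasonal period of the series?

3

The largest autocorrelation is r_3 = 0.65, with a weaker echo at lag 6 (0.48); the remaining lags stay at or below 0.47. The elevated value at lag 1 (0.47), dropping to 0.40 at lag 2, reflects decaying short-term dependence rather than seasonality.
The dominant spike at lag 3 indicates a seasonal period of 3.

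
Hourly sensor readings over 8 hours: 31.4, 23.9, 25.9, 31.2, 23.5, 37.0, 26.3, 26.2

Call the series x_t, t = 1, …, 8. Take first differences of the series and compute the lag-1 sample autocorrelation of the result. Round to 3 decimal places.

-0.661

First differences Δx: -7.5, 2.0, 5.3, -7.7, 13.5, -10.7, -0.1
Mean of differences = -0.7429
Numerator Σ(Δx_t−Δx̄)(Δx_{t+1}−Δx̄) = -291.3090
Denominator Σ(Δx_t−Δx̄)² = 440.5171
r_1(Δx) = -291.3090 / 440.5171 = -0.661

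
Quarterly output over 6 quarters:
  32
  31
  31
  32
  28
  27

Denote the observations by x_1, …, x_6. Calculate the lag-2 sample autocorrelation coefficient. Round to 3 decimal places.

Mean x̄ = (32 + 31 + 31 + 32 + 28 + 27)/6 = 30.1667
Deviations from mean: 1.8333, 0.8333, 0.8333, 1.8333, -2.1667, -3.1667
Σ(x_t−x̄)(x_{t+2}−x̄) = (1.5278) + (1.5278) + (-1.8056) + (-5.8056) = -4.5556
Denominator Σ(x_t−x̄)² = 22.8333
r_2 = -4.5556 / 22.8333 = -0.200

-0.200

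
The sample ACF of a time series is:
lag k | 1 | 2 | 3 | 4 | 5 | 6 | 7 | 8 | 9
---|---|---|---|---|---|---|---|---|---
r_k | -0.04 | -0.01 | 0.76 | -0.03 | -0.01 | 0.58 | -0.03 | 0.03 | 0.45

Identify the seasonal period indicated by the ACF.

The largest autocorrelation is r_3 = 0.76, with weaker echoes at lags 6 (0.58) and 9 (0.45); the remaining lags stay at or below 0.03.
The dominant spike at lag 3 indicates a seasonal period of 3.

3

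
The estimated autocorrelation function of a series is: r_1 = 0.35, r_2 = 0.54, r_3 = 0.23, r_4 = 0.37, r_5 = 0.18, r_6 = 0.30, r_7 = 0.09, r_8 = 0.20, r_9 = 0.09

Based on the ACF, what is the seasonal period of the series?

2

The largest autocorrelation is r_2 = 0.54, with a weaker echo at lag 4 (0.37); the remaining lags stay at or below 0.35.
The dominant spike at lag 2 indicates a seasonal period of 2.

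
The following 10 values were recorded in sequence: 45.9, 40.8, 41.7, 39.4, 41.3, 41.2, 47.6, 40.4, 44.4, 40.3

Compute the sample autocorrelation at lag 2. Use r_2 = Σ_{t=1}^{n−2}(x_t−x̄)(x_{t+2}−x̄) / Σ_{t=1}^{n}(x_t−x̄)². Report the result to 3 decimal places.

0.267

Mean x̄ = (45.9 + 40.8 + 41.7 + 39.4 + 41.3 + 41.2 + 47.6 + 40.4 + 44.4 + 40.3)/10 = 42.3000
Numerator Σ_{t=1}^{8}(x_t−x̄)(x_{t+2}−x̄) = 17.7000
Denominator Σ(x_t−x̄)² = 66.3000
r_2 = 17.7000 / 66.3000 = 0.267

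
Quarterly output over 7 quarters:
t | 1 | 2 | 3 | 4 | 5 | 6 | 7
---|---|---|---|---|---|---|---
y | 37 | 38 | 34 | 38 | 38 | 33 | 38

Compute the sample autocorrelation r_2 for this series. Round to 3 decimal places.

Mean ȳ = (37 + 38 + 34 + 38 + 38 + 33 + 38)/7 = 36.5714
Σ(y_t−ȳ)(y_{t+2}−ȳ) = (-1.1020) + (2.0408) + (-3.6735) + (-5.1020) + (2.0408) = -5.7959
Denominator Σ(y_t−ȳ)² = 27.7143
r_2 = -5.7959 / 27.7143 = -0.209

-0.209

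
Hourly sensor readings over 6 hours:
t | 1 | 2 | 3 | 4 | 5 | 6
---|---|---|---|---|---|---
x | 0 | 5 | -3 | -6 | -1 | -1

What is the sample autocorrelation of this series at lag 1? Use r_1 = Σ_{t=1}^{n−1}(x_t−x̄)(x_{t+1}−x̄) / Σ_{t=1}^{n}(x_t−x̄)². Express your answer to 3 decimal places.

0.061

Mean x̄ = (0 + 5 − 3 − 6 − 1 − 1)/6 = -1.0000
Deviations from mean: 1.0000, 6.0000, -2.0000, -5.0000, 0.0000, 0.0000
Σ(x_t−x̄)(x_{t+1}−x̄) = (6.0000) + (-12.0000) + (10.0000) + (0.0000) + (0.0000) = 4.0000
Denominator Σ(x_t−x̄)² = 66.0000
r_1 = 4.0000 / 66.0000 = 0.061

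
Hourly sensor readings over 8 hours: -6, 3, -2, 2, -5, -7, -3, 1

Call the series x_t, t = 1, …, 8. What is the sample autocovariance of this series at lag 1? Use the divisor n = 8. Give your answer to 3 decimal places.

-1.877

Mean x̄ = (-6 + 3 − 2 + 2 − 5 − 7 − 3 + 1)/8 = -2.1250
Deviations: -3.8750, 5.1250, 0.1250, 4.1250, -2.8750, -4.8750, -0.8750, 3.1250
Σ_{t=1}^{7}(x_t−x̄)(x_{t+1}−x̄) = -15.0156
γ_1 = -15.0156 / 8 = -1.877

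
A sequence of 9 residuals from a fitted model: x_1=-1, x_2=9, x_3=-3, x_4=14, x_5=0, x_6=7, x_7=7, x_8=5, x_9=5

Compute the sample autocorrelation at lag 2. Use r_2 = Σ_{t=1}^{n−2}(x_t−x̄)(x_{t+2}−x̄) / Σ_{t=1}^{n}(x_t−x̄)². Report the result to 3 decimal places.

Mean x̄ = (-1 + 9 − 3 + 14 + 0 + 7 + 7 + 5 + 5)/9 = 4.7778
Numerator Σ_{t=1}^{7}(x_t−x̄)(x_{t+2}−x̄) = 131.9012
Denominator Σ(x_t−x̄)² = 229.5556
r_2 = 131.9012 / 229.5556 = 0.575

0.575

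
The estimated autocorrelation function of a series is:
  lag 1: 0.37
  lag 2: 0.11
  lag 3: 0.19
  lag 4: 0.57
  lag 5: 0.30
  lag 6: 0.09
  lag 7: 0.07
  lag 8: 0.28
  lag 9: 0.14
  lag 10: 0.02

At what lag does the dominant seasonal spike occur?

The largest autocorrelation is r_4 = 0.57; the remaining lags stay at or below 0.37. The elevated value at lag 1 (0.37), dropping to 0.11 at lag 2, reflects decaying short-term dependence rather than seasonality.
The dominant spike at lag 4 indicates a seasonal period of 4.

4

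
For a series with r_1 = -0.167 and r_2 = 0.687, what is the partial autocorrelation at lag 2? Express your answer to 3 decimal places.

0.678

φ_{22} = (r_2 − r_1²) / (1 − r_1²)
r_1² = (-0.167)² = 0.027889
Numerator = 0.687 − 0.0279 = 0.6591; denominator = 1 − 0.0279 = 0.9721
φ_{22} = 0.6591 / 0.9721 = 0.678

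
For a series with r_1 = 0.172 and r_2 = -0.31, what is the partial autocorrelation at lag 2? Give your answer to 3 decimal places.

φ_{22} = (r_2 − r_1²) / (1 − r_1²)
r_1² = (0.172)² = 0.029584
Numerator = -0.31 − 0.0296 = -0.3396; denominator = 1 − 0.0296 = 0.9704
φ_{22} = -0.3396 / 0.9704 = -0.350

-0.350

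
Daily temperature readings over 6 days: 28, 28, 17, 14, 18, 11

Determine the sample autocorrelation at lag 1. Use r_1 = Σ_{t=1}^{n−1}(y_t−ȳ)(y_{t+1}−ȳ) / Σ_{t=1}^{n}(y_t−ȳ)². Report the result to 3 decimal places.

Mean ȳ = (28 + 28 + 17 + 14 + 18 + 11)/6 = 19.3333
Deviations from mean: 8.6667, 8.6667, -2.3333, -5.3333, -1.3333, -8.3333
Σ(y_t−ȳ)(y_{t+1}−ȳ) = (75.1111) + (-20.2222) + (12.4444) + (7.1111) + (11.1111) = 85.5556
Denominator Σ(y_t−ȳ)² = 255.3333
r_1 = 85.5556 / 255.3333 = 0.335

0.335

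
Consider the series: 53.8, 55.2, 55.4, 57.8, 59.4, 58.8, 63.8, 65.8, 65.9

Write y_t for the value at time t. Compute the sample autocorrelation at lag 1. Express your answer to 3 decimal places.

Mean ȳ = (53.8 + 55.2 + 55.4 + 57.8 + 59.4 + 58.8 + 63.8 + 65.8 + 65.9)/9 = 59.5444
Numerator Σ_{t=1}^{8}(y_t−ȳ)(y_{t+1}−ȳ) = 113.7614
Denominator Σ(y_t−ȳ)² = 170.3022
r_1 = 113.7614 / 170.3022 = 0.668

0.668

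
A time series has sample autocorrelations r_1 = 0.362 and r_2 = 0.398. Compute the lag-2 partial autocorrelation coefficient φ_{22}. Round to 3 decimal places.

φ_{22} = (r_2 − r_1²) / (1 − r_1²)
r_1² = (0.362)² = 0.131044
Numerator = 0.398 − 0.1310 = 0.2670; denominator = 1 − 0.1310 = 0.8690
φ_{22} = 0.2670 / 0.8690 = 0.307

0.307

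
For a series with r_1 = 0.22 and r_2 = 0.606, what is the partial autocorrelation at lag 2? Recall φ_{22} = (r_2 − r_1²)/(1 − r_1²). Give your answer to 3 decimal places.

0.586

φ_{22} = (r_2 − r_1²) / (1 − r_1²)
r_1² = (0.22)² = 0.0484
Numerator = 0.606 − 0.0484 = 0.5576; denominator = 1 − 0.0484 = 0.9516
φ_{22} = 0.5576 / 0.9516 = 0.586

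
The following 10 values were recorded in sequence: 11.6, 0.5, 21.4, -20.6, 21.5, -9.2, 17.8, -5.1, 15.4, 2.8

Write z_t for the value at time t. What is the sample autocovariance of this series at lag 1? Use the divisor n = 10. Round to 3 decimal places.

Mean z̄ = (11.6 + 0.5 + 21.4 − 20.6 + 21.5 − 9.2 + 17.8 − 5.1 + 15.4 + 2.8)/10 = 5.6100
Σ_{t=1}^{9}(z_t−z̄)(z_{t+1}−z̄) = -1620.4091
γ_1 = -1620.4091 / 10 = -162.041

-162.041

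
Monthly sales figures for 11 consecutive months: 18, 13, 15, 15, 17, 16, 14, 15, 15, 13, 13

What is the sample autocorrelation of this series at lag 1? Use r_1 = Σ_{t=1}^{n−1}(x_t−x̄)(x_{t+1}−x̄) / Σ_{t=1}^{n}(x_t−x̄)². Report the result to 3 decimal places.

-0.044

Mean x̄ = (18 + 13 + 15 + 15 + 17 + 16 + 14 + 15 + 15 + 13 + 13)/11 = 14.9091
Numerator Σ_{t=1}^{10}(x_t−x̄)(x_{t+1}−x̄) = -1.1901
Denominator Σ(x_t−x̄)² = 26.9091
r_1 = -1.1901 / 26.9091 = -0.044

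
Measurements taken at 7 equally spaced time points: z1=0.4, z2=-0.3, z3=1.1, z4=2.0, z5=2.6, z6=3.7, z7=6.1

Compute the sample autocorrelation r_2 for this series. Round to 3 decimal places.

Mean z̄ = (0.4 − 0.3 + 1.1 + 2.0 + 2.6 + 3.7 + 6.1)/7 = 2.2286
Deviations from mean: -1.8286, -2.5286, -1.1286, -0.2286, 0.3714, 1.4714, 3.8714
Σ(z_t−z̄)(z_{t+2}−z̄) = (2.0637) + (0.5780) + (-0.4192) + (-0.3363) + (1.4380) = 3.3241
Denominator Σ(z_t−z̄)² = 28.3543
r_2 = 3.3241 / 28.3543 = 0.117

0.117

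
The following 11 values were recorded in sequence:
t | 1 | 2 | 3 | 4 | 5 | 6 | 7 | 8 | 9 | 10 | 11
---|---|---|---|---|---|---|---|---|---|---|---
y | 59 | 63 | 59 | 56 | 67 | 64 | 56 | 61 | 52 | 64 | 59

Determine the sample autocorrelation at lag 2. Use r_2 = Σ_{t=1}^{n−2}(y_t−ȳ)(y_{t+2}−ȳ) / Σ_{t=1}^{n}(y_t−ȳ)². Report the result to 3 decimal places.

-0.074

Mean ȳ = (59 + 63 + 59 + 56 + 67 + 64 + 56 + 61 + 52 + 64 + 59)/11 = 60.0000
Numerator Σ_{t=1}^{9}(y_t−ȳ)(y_{t+2}−ȳ) = -14.0000
Denominator Σ(y_t−ȳ)² = 190.0000
r_2 = -14.0000 / 190.0000 = -0.074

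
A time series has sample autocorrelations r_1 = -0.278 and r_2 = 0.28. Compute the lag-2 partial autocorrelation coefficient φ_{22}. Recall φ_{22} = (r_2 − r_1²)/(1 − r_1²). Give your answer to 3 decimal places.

φ_{22} = (r_2 − r_1²) / (1 − r_1²)
r_1² = (-0.278)² = 0.077284
Numerator = 0.28 − 0.0773 = 0.2027; denominator = 1 − 0.0773 = 0.9227
φ_{22} = 0.2027 / 0.9227 = 0.220

0.220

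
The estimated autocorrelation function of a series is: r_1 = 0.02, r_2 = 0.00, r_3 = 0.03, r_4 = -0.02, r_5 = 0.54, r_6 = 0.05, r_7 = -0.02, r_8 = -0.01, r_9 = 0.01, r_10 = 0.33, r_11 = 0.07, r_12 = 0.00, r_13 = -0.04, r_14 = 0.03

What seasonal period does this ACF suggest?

5

The largest autocorrelation is r_5 = 0.54, with a weaker echo at lag 10 (0.33); the remaining lags stay at or below 0.07.
The dominant spike at lag 5 indicates a seasonal period of 5.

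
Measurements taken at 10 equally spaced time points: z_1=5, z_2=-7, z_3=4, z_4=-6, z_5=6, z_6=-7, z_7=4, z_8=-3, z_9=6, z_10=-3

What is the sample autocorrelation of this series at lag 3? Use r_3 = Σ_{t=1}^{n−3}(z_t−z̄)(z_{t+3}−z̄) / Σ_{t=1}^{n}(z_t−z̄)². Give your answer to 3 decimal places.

Mean z̄ = (5 − 7 + 4 − 6 + 6 − 7 + 4 − 3 + 6 − 3)/10 = -0.1000
Σ(z_t−z̄)(z_{t+3}−z̄) = (-30.0900) + (-42.0900) + (-28.2900) + (-24.1900) + (-17.6900) + (-42.0900) + (-11.8900) = -196.3300
Denominator Σ(z_t−z̄)² = 280.9000
r_3 = -196.3300 / 280.9000 = -0.699

-0.699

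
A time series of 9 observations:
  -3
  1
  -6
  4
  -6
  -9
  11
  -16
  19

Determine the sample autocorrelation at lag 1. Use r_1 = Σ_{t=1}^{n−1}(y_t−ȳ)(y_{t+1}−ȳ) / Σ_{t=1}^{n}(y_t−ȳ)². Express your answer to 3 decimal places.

Mean ȳ = (-3 + 1 − 6 + 4 − 6 − 9 + 11 − 16 + 19)/9 = -0.5556
Numerator Σ_{t=1}^{8}(y_t−ȳ)(y_{t+1}−ȳ) = -593.9753
Denominator Σ(y_t−ȳ)² = 914.2222
r_1 = -593.9753 / 914.2222 = -0.650

-0.650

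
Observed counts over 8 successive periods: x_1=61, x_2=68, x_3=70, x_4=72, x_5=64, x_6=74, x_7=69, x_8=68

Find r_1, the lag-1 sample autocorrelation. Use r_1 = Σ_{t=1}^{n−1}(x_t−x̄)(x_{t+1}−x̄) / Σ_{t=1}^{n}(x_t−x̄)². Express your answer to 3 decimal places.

Mean x̄ = (61 + 68 + 70 + 72 + 64 + 74 + 69 + 68)/8 = 68.2500
Numerator Σ_{t=1}^{7}(x_t−x̄)(x_{t+1}−x̄) = -28.3125
Denominator Σ(x_t−x̄)² = 121.5000
r_1 = -28.3125 / 121.5000 = -0.233

-0.233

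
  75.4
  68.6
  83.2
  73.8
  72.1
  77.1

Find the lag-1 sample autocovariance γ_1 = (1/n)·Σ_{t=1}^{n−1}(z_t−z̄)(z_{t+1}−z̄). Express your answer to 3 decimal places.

Mean z̄ = (75.4 + 68.6 + 83.2 + 73.8 + 72.1 + 77.1)/6 = 75.0333
Deviations: 0.3667, -6.4333, 8.1667, -1.2333, -2.9333, 2.0667
Σ_{t=1}^{5}(z_t−z̄)(z_{t+1}−z̄) = -67.4144
γ_1 = -67.4144 / 6 = -11.236

-11.236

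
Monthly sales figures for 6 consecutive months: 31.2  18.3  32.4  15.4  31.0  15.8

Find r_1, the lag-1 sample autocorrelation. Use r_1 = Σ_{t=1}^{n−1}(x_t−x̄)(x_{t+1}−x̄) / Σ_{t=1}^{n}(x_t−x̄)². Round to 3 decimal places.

Mean x̄ = (31.2 + 18.3 + 32.4 + 15.4 + 31.0 + 15.8)/6 = 24.0167
Deviations from mean: 7.1833, -5.7167, 8.3833, -8.6167, 6.9833, -8.2167
Σ(x_t−x̄)(x_{t+1}−x̄) = (-41.0647) + (-47.9247) + (-72.2364) + (-60.1731) + (-57.3797) = -278.7786
Denominator Σ(x_t−x̄)² = 345.0883
r_1 = -278.7786 / 345.0883 = -0.808

-0.808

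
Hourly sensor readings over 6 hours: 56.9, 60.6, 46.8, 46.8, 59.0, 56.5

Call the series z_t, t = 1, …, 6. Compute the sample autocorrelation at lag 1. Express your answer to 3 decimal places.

0.005

Mean z̄ = (56.9 + 60.6 + 46.8 + 46.8 + 59.0 + 56.5)/6 = 54.4333
Deviations from mean: 2.4667, 6.1667, -7.6333, -7.6333, 4.5667, 2.0667
Σ(z_t−z̄)(z_{t+1}−z̄) = (15.2111) + (-47.0722) + (58.2678) + (-34.8589) + (9.4378) = 0.9856
Denominator Σ(z_t−z̄)² = 185.7733
r_1 = 0.9856 / 185.7733 = 0.005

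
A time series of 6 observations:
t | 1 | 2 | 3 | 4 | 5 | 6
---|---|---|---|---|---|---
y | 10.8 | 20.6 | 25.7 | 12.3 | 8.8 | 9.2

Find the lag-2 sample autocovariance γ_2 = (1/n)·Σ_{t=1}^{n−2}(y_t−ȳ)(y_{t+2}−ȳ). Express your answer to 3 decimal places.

-17.941

Mean ȳ = (10.8 + 20.6 + 25.7 + 12.3 + 8.8 + 9.2)/6 = 14.5667
Deviations: -3.7667, 6.0333, 11.1333, -2.2667, -5.7667, -5.3667
Σ_{t=1}^{4}(y_t−ȳ)(y_{t+2}−ȳ) = -107.6489
γ_2 = -107.6489 / 6 = -17.941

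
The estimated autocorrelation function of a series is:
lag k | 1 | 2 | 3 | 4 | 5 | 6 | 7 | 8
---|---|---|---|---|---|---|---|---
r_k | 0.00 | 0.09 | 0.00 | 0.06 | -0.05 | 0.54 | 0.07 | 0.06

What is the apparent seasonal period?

The largest autocorrelation is r_6 = 0.54; the remaining lags stay at or below 0.09.
The dominant spike at lag 6 indicates a seasonal period of 6.

6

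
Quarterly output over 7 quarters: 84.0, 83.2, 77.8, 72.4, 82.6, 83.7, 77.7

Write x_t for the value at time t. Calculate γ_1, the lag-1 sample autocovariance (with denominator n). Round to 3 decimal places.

0.550

Mean x̄ = (84.0 + 83.2 + 77.8 + 72.4 + 82.6 + 83.7 + 77.7)/7 = 80.2000
Deviations: 3.8000, 3.0000, -2.4000, -7.8000, 2.4000, 3.5000, -2.5000
Σ_{t=1}^{6}(x_t−x̄)(x_{t+1}−x̄) = 3.8500
γ_1 = 3.8500 / 7 = 0.550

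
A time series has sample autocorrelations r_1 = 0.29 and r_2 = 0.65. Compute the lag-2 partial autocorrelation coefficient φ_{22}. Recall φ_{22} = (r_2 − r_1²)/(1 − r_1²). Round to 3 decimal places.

φ_{22} = (r_2 − r_1²) / (1 − r_1²)
r_1² = (0.29)² = 0.0841
Numerator = 0.65 − 0.0841 = 0.5659; denominator = 1 − 0.0841 = 0.9159
φ_{22} = 0.5659 / 0.9159 = 0.618

0.618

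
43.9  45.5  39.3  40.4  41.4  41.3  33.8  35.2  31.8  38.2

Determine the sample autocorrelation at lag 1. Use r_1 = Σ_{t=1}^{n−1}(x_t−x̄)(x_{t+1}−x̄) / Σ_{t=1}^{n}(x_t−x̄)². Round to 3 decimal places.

Mean x̄ = (43.9 + 45.5 + 39.3 + 40.4 + 41.4 + 41.3 + 33.8 + 35.2 + 31.8 + 38.2)/10 = 39.0800
Numerator Σ_{t=1}^{9}(x_t−x̄)(x_{t+1}−x̄) = 84.2776
Denominator Σ(x_t−x̄)² = 173.2560
r_1 = 84.2776 / 173.2560 = 0.486

0.486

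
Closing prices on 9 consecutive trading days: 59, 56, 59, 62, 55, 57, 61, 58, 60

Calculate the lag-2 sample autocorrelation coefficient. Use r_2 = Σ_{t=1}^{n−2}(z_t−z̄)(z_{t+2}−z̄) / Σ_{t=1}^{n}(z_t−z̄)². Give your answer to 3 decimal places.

Mean z̄ = (59 + 56 + 59 + 62 + 55 + 57 + 61 + 58 + 60)/9 = 58.5556
Σ(z_t−z̄)(z_{t+2}−z̄) = (0.1975) + (-8.8025) + (-1.5802) + (-5.3580) + (-8.6914) + (0.8642) + (3.5309) = -19.8395
Denominator Σ(z_t−z̄)² = 42.2222
r_2 = -19.8395 / 42.2222 = -0.470

-0.470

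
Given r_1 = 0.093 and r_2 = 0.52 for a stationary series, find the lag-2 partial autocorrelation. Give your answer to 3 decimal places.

φ_{22} = (r_2 − r_1²) / (1 − r_1²)
r_1² = (0.093)² = 0.008649
Numerator = 0.52 − 0.0086 = 0.5114; denominator = 1 − 0.0086 = 0.9914
φ_{22} = 0.5114 / 0.9914 = 0.516

0.516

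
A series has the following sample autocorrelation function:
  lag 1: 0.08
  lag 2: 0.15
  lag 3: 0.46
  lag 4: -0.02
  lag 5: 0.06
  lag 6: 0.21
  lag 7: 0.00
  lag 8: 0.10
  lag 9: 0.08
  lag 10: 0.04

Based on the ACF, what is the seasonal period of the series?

3

The largest autocorrelation is r_3 = 0.46, with a weaker echo at lag 6 (0.21); the remaining lags stay at or below 0.15.
The dominant spike at lag 3 indicates a seasonal period of 3.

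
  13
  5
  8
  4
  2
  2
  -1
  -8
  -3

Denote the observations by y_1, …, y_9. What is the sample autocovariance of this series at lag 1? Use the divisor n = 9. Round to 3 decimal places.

15.966

Mean ȳ = (13 + 5 + 8 + 4 + 2 + 2 − 1 − 8 − 3)/9 = 2.4444
Σ_{t=1}^{8}(y_t−ȳ)(y_{t+1}−ȳ) = 143.6914
γ_1 = 143.6914 / 9 = 15.966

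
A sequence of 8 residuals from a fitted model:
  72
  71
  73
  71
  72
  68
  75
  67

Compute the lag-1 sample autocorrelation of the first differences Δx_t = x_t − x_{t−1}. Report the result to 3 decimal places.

-0.692

First differences Δx: -1, 2, -2, 1, -4, 7, -8
Mean of differences = -0.7143
Numerator Σ(Δx_t−Δx̄)(Δx_{t+1}−Δx̄) = -93.6531
Denominator Σ(Δx_t−Δx̄)² = 135.4286
r_1(Δx) = -93.6531 / 135.4286 = -0.692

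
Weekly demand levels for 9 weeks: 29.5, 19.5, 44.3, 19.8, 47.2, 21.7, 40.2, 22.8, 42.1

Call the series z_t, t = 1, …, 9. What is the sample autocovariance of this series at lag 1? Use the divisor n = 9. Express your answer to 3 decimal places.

-96.471

Mean z̄ = (29.5 + 19.5 + 44.3 + 19.8 + 47.2 + 21.7 + 40.2 + 22.8 + 42.1)/9 = 31.9000
Σ_{t=1}^{8}(z_t−z̄)(z_{t+1}−z̄) = -868.2400
γ_1 = -868.2400 / 9 = -96.471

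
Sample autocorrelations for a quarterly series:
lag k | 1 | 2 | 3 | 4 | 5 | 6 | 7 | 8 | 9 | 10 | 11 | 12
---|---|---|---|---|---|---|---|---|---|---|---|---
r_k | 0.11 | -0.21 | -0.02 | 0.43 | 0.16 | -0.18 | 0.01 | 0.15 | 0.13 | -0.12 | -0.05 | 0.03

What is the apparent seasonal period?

The largest autocorrelation is r_4 = 0.43; the remaining lags stay at or below 0.16.
The dominant spike at lag 4 indicates a seasonal period of 4.

4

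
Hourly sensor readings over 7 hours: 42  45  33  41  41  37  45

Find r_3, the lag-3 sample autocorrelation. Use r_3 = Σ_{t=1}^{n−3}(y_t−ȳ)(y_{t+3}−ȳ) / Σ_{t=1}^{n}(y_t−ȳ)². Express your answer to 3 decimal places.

0.282

Mean ȳ = (42 + 45 + 33 + 41 + 41 + 37 + 45)/7 = 40.5714
Deviations from mean: 1.4286, 4.4286, -7.5714, 0.4286, 0.4286, -3.5714, 4.4286
Numerator Σ_{t=1}^{4}(y_t−ȳ)(y_{t+3}−ȳ) = 31.4490
Denominator Σ(y_t−ȳ)² = 111.7143
r_3 = 31.4490 / 111.7143 = 0.282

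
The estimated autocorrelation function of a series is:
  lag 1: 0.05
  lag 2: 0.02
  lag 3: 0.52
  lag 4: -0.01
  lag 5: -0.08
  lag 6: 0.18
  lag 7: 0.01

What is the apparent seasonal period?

3

The largest autocorrelation is r_3 = 0.52, with a weaker echo at lag 6 (0.18); the remaining lags stay at or below 0.05.
The dominant spike at lag 3 indicates a seasonal period of 3.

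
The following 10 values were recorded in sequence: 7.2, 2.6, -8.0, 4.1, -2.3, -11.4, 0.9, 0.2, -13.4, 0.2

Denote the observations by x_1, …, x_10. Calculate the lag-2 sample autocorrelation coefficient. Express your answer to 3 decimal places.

Mean x̄ = (7.2 + 2.6 − 8.0 + 4.1 − 2.3 − 11.4 + 0.9 + 0.2 − 13.4 + 0.2)/10 = -1.9900
Numerator Σ_{t=1}^{8}(x_t−x̄)(x_{t+2}−x̄) = -132.4052
Denominator Σ(x_t−x̄)² = 415.5090
r_2 = -132.4052 / 415.5090 = -0.319

-0.319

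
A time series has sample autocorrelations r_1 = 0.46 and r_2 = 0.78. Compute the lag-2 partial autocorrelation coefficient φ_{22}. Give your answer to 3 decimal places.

φ_{22} = (r_2 − r_1²) / (1 − r_1²)
r_1² = (0.46)² = 0.2116
Numerator = 0.78 − 0.2116 = 0.5684; denominator = 1 − 0.2116 = 0.7884
φ_{22} = 0.5684 / 0.7884 = 0.721

0.721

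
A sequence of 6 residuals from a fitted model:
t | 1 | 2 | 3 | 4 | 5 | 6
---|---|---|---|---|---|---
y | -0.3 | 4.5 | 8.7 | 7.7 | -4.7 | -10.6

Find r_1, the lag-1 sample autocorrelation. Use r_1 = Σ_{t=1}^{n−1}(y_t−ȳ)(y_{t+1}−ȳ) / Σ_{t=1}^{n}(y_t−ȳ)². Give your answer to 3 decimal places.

Mean ȳ = (-0.3 + 4.5 + 8.7 + 7.7 − 4.7 − 10.6)/6 = 0.8833
Numerator Σ_{t=1}^{5}(y_t−ȳ)(y_{t+1}−ȳ) = 103.3297
Denominator Σ(y_t−ȳ)² = 285.0883
r_1 = 103.3297 / 285.0883 = 0.362

0.362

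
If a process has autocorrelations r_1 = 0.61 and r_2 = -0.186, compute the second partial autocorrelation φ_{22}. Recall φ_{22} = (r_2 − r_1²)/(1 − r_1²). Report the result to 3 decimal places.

φ_{22} = (r_2 − r_1²) / (1 − r_1²)
r_1² = (0.61)² = 0.3721
Numerator = -0.186 − 0.3721 = -0.5581; denominator = 1 − 0.3721 = 0.6279
φ_{22} = -0.5581 / 0.6279 = -0.889

-0.889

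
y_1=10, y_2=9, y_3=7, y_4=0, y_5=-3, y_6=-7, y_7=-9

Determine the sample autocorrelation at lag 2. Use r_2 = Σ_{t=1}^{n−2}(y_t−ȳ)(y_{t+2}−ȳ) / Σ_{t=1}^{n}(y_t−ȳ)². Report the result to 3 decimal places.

Mean ȳ = (10 + 9 + 7 + 0 − 3 − 7 − 9)/7 = 1.0000
Deviations from mean: 9.0000, 8.0000, 6.0000, -1.0000, -4.0000, -8.0000, -10.0000
Σ(y_t−ȳ)(y_{t+2}−ȳ) = (54.0000) + (-8.0000) + (-24.0000) + (8.0000) + (40.0000) = 70.0000
Denominator Σ(y_t−ȳ)² = 362.0000
r_2 = 70.0000 / 362.0000 = 0.193

0.193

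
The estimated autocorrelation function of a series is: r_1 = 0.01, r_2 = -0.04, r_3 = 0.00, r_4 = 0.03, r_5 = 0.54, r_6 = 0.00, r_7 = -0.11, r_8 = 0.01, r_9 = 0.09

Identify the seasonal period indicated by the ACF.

5

The largest autocorrelation is r_5 = 0.54; the remaining lags stay at or below 0.09.
The dominant spike at lag 5 indicates a seasonal period of 5.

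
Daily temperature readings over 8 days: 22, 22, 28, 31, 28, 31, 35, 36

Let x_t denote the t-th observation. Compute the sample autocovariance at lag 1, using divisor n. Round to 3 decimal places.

12.982

Mean x̄ = (22 + 22 + 28 + 31 + 28 + 31 + 35 + 36)/8 = 29.1250
Σ_{t=1}^{7}(x_t−x̄)(x_{t+1}−x̄) = 103.8594
γ_1 = 103.8594 / 8 = 12.982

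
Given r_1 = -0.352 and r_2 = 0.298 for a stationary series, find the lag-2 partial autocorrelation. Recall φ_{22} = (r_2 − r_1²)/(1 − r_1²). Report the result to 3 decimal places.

0.199

φ_{22} = (r_2 − r_1²) / (1 − r_1²)
r_1² = (-0.352)² = 0.123904
Numerator = 0.298 − 0.1239 = 0.1741; denominator = 1 − 0.1239 = 0.8761
φ_{22} = 0.1741 / 0.8761 = 0.199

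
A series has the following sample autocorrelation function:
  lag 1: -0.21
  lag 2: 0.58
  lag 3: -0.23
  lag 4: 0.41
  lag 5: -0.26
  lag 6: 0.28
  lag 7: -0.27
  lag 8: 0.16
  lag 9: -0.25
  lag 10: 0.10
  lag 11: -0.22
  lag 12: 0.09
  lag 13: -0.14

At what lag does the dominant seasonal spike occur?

The largest autocorrelation is r_2 = 0.58, with weaker echoes at lags 4 (0.41), 6 (0.28) and 8 (0.16); the remaining lags stay at or below 0.10.
The dominant spike at lag 2 indicates a seasonal period of 2.

2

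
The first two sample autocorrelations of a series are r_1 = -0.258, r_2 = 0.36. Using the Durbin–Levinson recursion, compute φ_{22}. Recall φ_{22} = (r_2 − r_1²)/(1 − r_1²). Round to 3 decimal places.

φ_{22} = (r_2 − r_1²) / (1 − r_1²)
r_1² = (-0.258)² = 0.066564
Numerator = 0.36 − 0.0666 = 0.2934; denominator = 1 − 0.0666 = 0.9334
φ_{22} = 0.2934 / 0.9334 = 0.314

0.314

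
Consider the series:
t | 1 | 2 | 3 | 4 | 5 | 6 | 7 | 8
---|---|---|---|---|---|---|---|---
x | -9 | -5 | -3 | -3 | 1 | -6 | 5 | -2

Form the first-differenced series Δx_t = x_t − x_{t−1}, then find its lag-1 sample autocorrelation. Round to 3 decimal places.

-0.746

First differences Δx: 4, 2, 0, 4, -7, 11, -7
Mean of differences = 1.0000
Numerator Σ(Δx_t−Δx̄)(Δx_{t+1}−Δx̄) = -185.0000
Denominator Σ(Δx_t−Δx̄)² = 248.0000
r_1(Δx) = -185.0000 / 248.0000 = -0.746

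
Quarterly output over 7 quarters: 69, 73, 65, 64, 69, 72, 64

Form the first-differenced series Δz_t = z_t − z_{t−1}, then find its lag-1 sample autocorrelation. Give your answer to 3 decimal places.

-0.226

First differences Δz: 4, -8, -1, 5, 3, -8
Mean of differences = -0.8333
Numerator Σ(Δz_t−Δz̄)(Δz_{t+1}−Δz̄) = -39.5278
Denominator Σ(Δz_t−Δz̄)² = 174.8333
r_1(Δz) = -39.5278 / 174.8333 = -0.226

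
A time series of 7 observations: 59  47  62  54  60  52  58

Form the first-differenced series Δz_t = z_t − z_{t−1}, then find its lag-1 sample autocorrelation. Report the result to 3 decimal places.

-0.779

First differences Δz: -12, 15, -8, 6, -8, 6
Mean of differences = -0.1667
Numerator Σ(Δz_t−Δz̄)(Δz_{t+1}−Δz̄) = -443.1944
Denominator Σ(Δz_t−Δz̄)² = 568.8333
r_1(Δz) = -443.1944 / 568.8333 = -0.779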